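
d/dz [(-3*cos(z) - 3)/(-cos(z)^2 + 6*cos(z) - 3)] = 3*(cos(z)^2 + 2*cos(z) - 9)*sin(z)/(cos(z)^2 - 6*cos(z) + 3)^2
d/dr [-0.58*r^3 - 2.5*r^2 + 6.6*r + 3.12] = -1.74*r^2 - 5.0*r + 6.6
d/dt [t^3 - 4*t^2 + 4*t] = 3*t^2 - 8*t + 4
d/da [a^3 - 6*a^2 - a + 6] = 3*a^2 - 12*a - 1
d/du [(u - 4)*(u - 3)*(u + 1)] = 3*u^2 - 12*u + 5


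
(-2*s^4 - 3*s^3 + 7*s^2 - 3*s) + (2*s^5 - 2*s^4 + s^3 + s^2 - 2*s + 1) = 2*s^5 - 4*s^4 - 2*s^3 + 8*s^2 - 5*s + 1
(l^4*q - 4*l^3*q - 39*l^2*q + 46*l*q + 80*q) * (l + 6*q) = l^5*q + 6*l^4*q^2 - 4*l^4*q - 24*l^3*q^2 - 39*l^3*q - 234*l^2*q^2 + 46*l^2*q + 276*l*q^2 + 80*l*q + 480*q^2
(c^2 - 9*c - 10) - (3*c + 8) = c^2 - 12*c - 18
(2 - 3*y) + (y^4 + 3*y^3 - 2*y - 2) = y^4 + 3*y^3 - 5*y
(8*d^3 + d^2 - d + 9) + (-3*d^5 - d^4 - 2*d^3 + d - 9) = -3*d^5 - d^4 + 6*d^3 + d^2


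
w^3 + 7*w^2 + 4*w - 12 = (w - 1)*(w + 2)*(w + 6)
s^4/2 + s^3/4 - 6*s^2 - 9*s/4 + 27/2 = (s/2 + 1)*(s - 3)*(s - 3/2)*(s + 3)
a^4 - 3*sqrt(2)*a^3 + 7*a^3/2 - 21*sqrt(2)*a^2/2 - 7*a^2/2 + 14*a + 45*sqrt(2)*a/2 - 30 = (a - 3/2)*(a + 5)*(a - 2*sqrt(2))*(a - sqrt(2))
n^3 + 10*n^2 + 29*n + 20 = (n + 1)*(n + 4)*(n + 5)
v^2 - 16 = (v - 4)*(v + 4)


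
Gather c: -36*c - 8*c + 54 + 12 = 66 - 44*c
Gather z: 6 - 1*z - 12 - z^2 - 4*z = -z^2 - 5*z - 6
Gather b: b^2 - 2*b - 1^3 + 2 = b^2 - 2*b + 1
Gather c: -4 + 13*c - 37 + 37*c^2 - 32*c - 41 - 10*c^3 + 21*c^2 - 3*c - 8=-10*c^3 + 58*c^2 - 22*c - 90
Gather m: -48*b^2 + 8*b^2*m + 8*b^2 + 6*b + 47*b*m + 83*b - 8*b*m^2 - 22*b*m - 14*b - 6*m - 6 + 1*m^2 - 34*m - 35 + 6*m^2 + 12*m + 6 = -40*b^2 + 75*b + m^2*(7 - 8*b) + m*(8*b^2 + 25*b - 28) - 35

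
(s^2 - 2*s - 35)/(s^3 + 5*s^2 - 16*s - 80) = (s - 7)/(s^2 - 16)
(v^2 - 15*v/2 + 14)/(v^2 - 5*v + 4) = (v - 7/2)/(v - 1)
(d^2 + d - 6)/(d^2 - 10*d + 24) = (d^2 + d - 6)/(d^2 - 10*d + 24)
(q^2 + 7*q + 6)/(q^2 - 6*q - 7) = (q + 6)/(q - 7)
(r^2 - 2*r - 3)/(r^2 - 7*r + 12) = (r + 1)/(r - 4)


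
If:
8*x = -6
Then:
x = -3/4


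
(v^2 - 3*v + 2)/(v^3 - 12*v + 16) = (v - 1)/(v^2 + 2*v - 8)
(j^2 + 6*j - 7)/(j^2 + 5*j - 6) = (j + 7)/(j + 6)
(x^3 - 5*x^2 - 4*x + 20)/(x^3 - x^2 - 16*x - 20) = (x - 2)/(x + 2)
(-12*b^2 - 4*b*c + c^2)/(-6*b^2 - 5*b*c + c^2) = (2*b + c)/(b + c)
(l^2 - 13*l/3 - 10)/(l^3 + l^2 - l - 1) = (l^2 - 13*l/3 - 10)/(l^3 + l^2 - l - 1)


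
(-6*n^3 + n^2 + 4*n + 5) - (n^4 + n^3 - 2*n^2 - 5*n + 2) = -n^4 - 7*n^3 + 3*n^2 + 9*n + 3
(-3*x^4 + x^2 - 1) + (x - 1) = -3*x^4 + x^2 + x - 2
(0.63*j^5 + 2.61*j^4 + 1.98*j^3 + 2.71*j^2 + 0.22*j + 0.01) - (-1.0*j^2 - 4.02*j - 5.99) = 0.63*j^5 + 2.61*j^4 + 1.98*j^3 + 3.71*j^2 + 4.24*j + 6.0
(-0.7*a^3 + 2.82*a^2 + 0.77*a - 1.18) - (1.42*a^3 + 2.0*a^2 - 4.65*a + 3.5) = -2.12*a^3 + 0.82*a^2 + 5.42*a - 4.68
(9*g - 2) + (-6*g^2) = -6*g^2 + 9*g - 2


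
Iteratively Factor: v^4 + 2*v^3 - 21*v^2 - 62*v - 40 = (v - 5)*(v^3 + 7*v^2 + 14*v + 8) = (v - 5)*(v + 2)*(v^2 + 5*v + 4) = (v - 5)*(v + 1)*(v + 2)*(v + 4)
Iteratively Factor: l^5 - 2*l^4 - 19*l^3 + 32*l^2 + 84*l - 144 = (l - 2)*(l^4 - 19*l^2 - 6*l + 72) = (l - 2)*(l + 3)*(l^3 - 3*l^2 - 10*l + 24) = (l - 2)^2*(l + 3)*(l^2 - l - 12) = (l - 2)^2*(l + 3)^2*(l - 4)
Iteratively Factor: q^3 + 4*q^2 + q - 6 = (q + 3)*(q^2 + q - 2) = (q - 1)*(q + 3)*(q + 2)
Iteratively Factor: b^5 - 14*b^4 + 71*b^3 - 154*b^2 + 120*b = (b - 4)*(b^4 - 10*b^3 + 31*b^2 - 30*b) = (b - 4)*(b - 2)*(b^3 - 8*b^2 + 15*b) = (b - 5)*(b - 4)*(b - 2)*(b^2 - 3*b) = b*(b - 5)*(b - 4)*(b - 2)*(b - 3)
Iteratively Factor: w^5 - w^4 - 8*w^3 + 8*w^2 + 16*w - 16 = (w + 2)*(w^4 - 3*w^3 - 2*w^2 + 12*w - 8) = (w - 2)*(w + 2)*(w^3 - w^2 - 4*w + 4) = (w - 2)^2*(w + 2)*(w^2 + w - 2) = (w - 2)^2*(w + 2)^2*(w - 1)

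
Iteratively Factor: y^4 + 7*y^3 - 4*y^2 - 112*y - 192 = (y + 3)*(y^3 + 4*y^2 - 16*y - 64) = (y - 4)*(y + 3)*(y^2 + 8*y + 16) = (y - 4)*(y + 3)*(y + 4)*(y + 4)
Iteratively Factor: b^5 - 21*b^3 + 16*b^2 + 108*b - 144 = (b - 2)*(b^4 + 2*b^3 - 17*b^2 - 18*b + 72) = (b - 3)*(b - 2)*(b^3 + 5*b^2 - 2*b - 24) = (b - 3)*(b - 2)^2*(b^2 + 7*b + 12) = (b - 3)*(b - 2)^2*(b + 3)*(b + 4)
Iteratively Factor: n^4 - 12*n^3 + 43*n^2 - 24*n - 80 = (n - 4)*(n^3 - 8*n^2 + 11*n + 20) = (n - 4)^2*(n^2 - 4*n - 5) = (n - 5)*(n - 4)^2*(n + 1)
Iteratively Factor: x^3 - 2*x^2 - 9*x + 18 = (x - 2)*(x^2 - 9) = (x - 3)*(x - 2)*(x + 3)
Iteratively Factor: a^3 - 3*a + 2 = (a - 1)*(a^2 + a - 2) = (a - 1)^2*(a + 2)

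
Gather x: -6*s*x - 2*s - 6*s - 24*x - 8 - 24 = -8*s + x*(-6*s - 24) - 32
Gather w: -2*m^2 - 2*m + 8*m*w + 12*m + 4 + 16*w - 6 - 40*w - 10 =-2*m^2 + 10*m + w*(8*m - 24) - 12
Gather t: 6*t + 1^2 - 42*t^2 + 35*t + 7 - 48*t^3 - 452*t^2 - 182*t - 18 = -48*t^3 - 494*t^2 - 141*t - 10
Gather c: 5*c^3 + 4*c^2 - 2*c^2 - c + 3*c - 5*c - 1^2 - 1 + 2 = 5*c^3 + 2*c^2 - 3*c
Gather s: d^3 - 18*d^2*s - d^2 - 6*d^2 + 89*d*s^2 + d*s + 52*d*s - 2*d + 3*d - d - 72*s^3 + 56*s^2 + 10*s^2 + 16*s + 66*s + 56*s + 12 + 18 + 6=d^3 - 7*d^2 - 72*s^3 + s^2*(89*d + 66) + s*(-18*d^2 + 53*d + 138) + 36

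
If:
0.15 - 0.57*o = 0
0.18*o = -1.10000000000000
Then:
No Solution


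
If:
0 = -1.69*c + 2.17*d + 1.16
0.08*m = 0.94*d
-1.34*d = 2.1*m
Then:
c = 0.69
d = 0.00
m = 0.00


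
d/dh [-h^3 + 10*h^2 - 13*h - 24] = -3*h^2 + 20*h - 13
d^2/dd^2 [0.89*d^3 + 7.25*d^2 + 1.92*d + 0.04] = 5.34*d + 14.5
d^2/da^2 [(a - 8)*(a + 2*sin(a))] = 2*(8 - a)*sin(a) + 4*cos(a) + 2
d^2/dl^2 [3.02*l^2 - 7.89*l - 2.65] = 6.04000000000000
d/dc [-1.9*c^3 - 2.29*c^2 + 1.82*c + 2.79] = -5.7*c^2 - 4.58*c + 1.82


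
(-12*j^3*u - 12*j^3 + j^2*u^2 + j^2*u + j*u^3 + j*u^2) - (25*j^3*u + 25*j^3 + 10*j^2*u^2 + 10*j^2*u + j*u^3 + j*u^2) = -37*j^3*u - 37*j^3 - 9*j^2*u^2 - 9*j^2*u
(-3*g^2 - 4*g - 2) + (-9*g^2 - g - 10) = -12*g^2 - 5*g - 12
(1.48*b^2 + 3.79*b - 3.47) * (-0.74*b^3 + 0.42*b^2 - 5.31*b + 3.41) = -1.0952*b^5 - 2.183*b^4 - 3.6992*b^3 - 16.5355*b^2 + 31.3496*b - 11.8327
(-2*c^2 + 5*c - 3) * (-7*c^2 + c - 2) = 14*c^4 - 37*c^3 + 30*c^2 - 13*c + 6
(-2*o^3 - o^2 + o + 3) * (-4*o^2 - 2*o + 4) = 8*o^5 + 8*o^4 - 10*o^3 - 18*o^2 - 2*o + 12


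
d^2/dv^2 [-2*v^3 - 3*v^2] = -12*v - 6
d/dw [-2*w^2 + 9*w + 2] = 9 - 4*w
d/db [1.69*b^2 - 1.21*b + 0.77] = 3.38*b - 1.21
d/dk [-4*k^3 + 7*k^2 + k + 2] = -12*k^2 + 14*k + 1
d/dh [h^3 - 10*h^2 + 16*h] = 3*h^2 - 20*h + 16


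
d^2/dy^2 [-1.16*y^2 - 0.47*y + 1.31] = -2.32000000000000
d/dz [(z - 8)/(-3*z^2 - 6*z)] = (z^2 - 16*z - 16)/(3*z^2*(z^2 + 4*z + 4))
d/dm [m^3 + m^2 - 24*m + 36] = 3*m^2 + 2*m - 24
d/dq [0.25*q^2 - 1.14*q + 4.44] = 0.5*q - 1.14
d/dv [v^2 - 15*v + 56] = 2*v - 15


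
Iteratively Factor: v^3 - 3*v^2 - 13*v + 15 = (v + 3)*(v^2 - 6*v + 5) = (v - 5)*(v + 3)*(v - 1)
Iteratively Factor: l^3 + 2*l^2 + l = (l)*(l^2 + 2*l + 1) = l*(l + 1)*(l + 1)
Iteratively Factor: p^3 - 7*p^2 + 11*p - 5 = (p - 1)*(p^2 - 6*p + 5) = (p - 5)*(p - 1)*(p - 1)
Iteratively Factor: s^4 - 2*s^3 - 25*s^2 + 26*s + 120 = (s + 2)*(s^3 - 4*s^2 - 17*s + 60) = (s - 3)*(s + 2)*(s^2 - s - 20) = (s - 3)*(s + 2)*(s + 4)*(s - 5)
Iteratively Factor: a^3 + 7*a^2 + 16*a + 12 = (a + 3)*(a^2 + 4*a + 4) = (a + 2)*(a + 3)*(a + 2)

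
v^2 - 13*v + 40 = (v - 8)*(v - 5)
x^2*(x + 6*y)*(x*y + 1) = x^4*y + 6*x^3*y^2 + x^3 + 6*x^2*y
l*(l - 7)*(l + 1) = l^3 - 6*l^2 - 7*l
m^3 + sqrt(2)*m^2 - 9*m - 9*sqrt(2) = (m - 3)*(m + 3)*(m + sqrt(2))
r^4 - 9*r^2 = r^2*(r - 3)*(r + 3)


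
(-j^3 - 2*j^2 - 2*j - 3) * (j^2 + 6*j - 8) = -j^5 - 8*j^4 - 6*j^3 + j^2 - 2*j + 24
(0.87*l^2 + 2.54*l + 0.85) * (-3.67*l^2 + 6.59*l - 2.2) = -3.1929*l^4 - 3.5885*l^3 + 11.7051*l^2 + 0.0134999999999987*l - 1.87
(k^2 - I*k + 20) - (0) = k^2 - I*k + 20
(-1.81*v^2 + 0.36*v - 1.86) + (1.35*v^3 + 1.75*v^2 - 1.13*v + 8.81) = 1.35*v^3 - 0.0600000000000001*v^2 - 0.77*v + 6.95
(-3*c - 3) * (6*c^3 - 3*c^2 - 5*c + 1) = -18*c^4 - 9*c^3 + 24*c^2 + 12*c - 3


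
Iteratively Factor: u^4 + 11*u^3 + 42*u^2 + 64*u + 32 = (u + 1)*(u^3 + 10*u^2 + 32*u + 32) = (u + 1)*(u + 4)*(u^2 + 6*u + 8) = (u + 1)*(u + 4)^2*(u + 2)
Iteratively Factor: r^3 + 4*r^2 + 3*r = (r + 1)*(r^2 + 3*r) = (r + 1)*(r + 3)*(r)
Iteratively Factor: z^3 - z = (z)*(z^2 - 1) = z*(z + 1)*(z - 1)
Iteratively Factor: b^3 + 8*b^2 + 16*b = (b + 4)*(b^2 + 4*b) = (b + 4)^2*(b)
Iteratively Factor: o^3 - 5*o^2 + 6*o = (o - 2)*(o^2 - 3*o) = (o - 3)*(o - 2)*(o)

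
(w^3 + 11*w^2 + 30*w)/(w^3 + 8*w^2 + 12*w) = (w + 5)/(w + 2)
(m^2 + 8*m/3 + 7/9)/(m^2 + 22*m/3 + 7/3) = (m + 7/3)/(m + 7)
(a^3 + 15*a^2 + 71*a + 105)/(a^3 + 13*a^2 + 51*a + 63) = (a + 5)/(a + 3)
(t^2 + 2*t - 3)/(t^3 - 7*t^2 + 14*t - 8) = (t + 3)/(t^2 - 6*t + 8)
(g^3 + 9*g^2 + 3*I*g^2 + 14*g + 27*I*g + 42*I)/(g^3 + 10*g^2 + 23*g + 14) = (g + 3*I)/(g + 1)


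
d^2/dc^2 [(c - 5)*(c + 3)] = 2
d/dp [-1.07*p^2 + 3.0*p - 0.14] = 3.0 - 2.14*p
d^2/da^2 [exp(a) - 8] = exp(a)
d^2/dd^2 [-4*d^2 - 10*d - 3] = -8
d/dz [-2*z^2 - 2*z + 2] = -4*z - 2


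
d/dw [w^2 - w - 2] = 2*w - 1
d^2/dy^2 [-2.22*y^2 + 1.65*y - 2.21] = -4.44000000000000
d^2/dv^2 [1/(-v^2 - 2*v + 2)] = 2*(v^2 + 2*v - 4*(v + 1)^2 - 2)/(v^2 + 2*v - 2)^3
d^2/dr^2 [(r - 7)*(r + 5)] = 2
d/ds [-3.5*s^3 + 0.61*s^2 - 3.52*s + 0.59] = -10.5*s^2 + 1.22*s - 3.52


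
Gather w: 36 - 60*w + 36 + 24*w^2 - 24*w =24*w^2 - 84*w + 72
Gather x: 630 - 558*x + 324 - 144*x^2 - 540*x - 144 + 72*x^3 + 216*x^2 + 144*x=72*x^3 + 72*x^2 - 954*x + 810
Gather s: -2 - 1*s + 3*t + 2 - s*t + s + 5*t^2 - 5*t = -s*t + 5*t^2 - 2*t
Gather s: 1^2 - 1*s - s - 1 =-2*s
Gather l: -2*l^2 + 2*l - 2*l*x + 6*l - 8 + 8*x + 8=-2*l^2 + l*(8 - 2*x) + 8*x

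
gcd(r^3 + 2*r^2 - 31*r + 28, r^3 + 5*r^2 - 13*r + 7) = r^2 + 6*r - 7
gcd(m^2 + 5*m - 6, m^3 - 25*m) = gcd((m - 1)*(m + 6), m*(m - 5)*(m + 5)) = 1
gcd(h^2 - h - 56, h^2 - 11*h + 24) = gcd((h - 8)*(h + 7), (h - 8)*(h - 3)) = h - 8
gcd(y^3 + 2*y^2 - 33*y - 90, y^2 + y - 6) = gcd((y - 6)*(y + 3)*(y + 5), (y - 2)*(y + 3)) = y + 3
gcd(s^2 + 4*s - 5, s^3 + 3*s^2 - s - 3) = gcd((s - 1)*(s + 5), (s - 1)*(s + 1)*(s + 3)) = s - 1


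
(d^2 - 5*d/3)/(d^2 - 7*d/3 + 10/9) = 3*d/(3*d - 2)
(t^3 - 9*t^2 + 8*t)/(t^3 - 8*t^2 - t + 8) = t/(t + 1)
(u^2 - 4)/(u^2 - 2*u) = (u + 2)/u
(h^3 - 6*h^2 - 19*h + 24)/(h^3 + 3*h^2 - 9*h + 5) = (h^2 - 5*h - 24)/(h^2 + 4*h - 5)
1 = 1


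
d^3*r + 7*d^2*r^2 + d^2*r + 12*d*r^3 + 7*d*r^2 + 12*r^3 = (d + 3*r)*(d + 4*r)*(d*r + r)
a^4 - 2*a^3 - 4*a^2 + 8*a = a*(a - 2)^2*(a + 2)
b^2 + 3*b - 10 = (b - 2)*(b + 5)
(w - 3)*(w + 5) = w^2 + 2*w - 15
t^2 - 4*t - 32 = (t - 8)*(t + 4)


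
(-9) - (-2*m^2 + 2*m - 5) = 2*m^2 - 2*m - 4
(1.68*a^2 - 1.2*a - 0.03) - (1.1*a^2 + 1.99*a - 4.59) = 0.58*a^2 - 3.19*a + 4.56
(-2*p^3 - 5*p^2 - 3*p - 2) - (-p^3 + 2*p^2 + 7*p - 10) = -p^3 - 7*p^2 - 10*p + 8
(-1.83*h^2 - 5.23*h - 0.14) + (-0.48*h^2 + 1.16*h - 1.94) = -2.31*h^2 - 4.07*h - 2.08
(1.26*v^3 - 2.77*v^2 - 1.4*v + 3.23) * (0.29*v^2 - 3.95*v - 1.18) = 0.3654*v^5 - 5.7803*v^4 + 9.0487*v^3 + 9.7353*v^2 - 11.1065*v - 3.8114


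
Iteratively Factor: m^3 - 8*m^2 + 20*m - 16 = (m - 2)*(m^2 - 6*m + 8) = (m - 4)*(m - 2)*(m - 2)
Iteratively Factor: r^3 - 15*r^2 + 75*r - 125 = (r - 5)*(r^2 - 10*r + 25) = (r - 5)^2*(r - 5)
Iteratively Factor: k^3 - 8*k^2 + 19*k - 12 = (k - 1)*(k^2 - 7*k + 12) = (k - 4)*(k - 1)*(k - 3)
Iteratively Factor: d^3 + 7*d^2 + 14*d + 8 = (d + 2)*(d^2 + 5*d + 4) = (d + 1)*(d + 2)*(d + 4)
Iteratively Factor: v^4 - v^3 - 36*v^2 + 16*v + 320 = (v + 4)*(v^3 - 5*v^2 - 16*v + 80) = (v - 4)*(v + 4)*(v^2 - v - 20) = (v - 4)*(v + 4)^2*(v - 5)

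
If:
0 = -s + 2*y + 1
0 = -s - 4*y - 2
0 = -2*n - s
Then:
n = 0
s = 0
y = -1/2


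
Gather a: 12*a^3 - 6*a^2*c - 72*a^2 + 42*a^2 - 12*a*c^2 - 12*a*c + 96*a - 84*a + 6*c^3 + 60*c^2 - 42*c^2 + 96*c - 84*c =12*a^3 + a^2*(-6*c - 30) + a*(-12*c^2 - 12*c + 12) + 6*c^3 + 18*c^2 + 12*c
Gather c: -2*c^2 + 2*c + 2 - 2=-2*c^2 + 2*c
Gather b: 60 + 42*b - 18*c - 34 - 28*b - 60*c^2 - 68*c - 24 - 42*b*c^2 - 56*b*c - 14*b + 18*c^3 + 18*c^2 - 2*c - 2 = b*(-42*c^2 - 56*c) + 18*c^3 - 42*c^2 - 88*c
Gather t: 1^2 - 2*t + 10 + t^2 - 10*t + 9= t^2 - 12*t + 20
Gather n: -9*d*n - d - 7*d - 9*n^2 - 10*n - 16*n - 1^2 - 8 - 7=-8*d - 9*n^2 + n*(-9*d - 26) - 16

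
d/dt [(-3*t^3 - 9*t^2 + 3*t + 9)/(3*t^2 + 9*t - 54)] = (-t^4 - 6*t^3 + 44*t^2 + 102*t - 27)/(t^4 + 6*t^3 - 27*t^2 - 108*t + 324)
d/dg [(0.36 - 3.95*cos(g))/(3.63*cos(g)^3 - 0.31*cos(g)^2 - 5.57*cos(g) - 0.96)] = (-28.677*cos(g)^3 + 5.1449*cos(g)^2 - 0.223199999999999*cos(g) - 5.7972)*sin(g)/(13.1769*cos(g)^6 - 2.2506*cos(g)^5 - 40.3421*cos(g)^4 - 3.5162*cos(g)^3 + 31.6201*cos(g)^2 + 10.6944*cos(g) + 0.9216)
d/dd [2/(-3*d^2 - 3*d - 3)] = 2*(2*d + 1)/(3*(d^2 + d + 1)^2)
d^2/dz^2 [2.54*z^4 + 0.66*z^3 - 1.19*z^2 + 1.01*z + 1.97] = 30.48*z^2 + 3.96*z - 2.38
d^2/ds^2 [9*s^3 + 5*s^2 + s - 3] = 54*s + 10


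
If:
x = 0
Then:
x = 0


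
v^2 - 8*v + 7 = (v - 7)*(v - 1)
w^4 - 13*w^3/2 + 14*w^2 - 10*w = w*(w - 5/2)*(w - 2)^2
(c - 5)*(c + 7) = c^2 + 2*c - 35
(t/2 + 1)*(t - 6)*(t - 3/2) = t^3/2 - 11*t^2/4 - 3*t + 9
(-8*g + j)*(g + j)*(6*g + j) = -48*g^3 - 50*g^2*j - g*j^2 + j^3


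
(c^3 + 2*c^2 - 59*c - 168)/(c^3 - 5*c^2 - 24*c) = (c + 7)/c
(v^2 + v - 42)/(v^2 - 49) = (v - 6)/(v - 7)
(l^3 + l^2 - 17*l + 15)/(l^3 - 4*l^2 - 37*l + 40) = (l - 3)/(l - 8)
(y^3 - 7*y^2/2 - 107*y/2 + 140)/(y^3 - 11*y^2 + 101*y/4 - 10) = 2*(y + 7)/(2*y - 1)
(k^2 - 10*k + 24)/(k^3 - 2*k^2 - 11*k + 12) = (k - 6)/(k^2 + 2*k - 3)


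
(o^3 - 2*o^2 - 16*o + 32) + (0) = o^3 - 2*o^2 - 16*o + 32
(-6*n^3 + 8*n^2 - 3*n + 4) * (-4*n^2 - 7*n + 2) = 24*n^5 + 10*n^4 - 56*n^3 + 21*n^2 - 34*n + 8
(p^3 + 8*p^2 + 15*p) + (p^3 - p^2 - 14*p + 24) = 2*p^3 + 7*p^2 + p + 24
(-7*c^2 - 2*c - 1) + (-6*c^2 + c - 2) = -13*c^2 - c - 3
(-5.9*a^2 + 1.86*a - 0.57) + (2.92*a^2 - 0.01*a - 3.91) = -2.98*a^2 + 1.85*a - 4.48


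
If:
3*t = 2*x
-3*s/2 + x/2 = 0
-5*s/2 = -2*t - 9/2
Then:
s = -3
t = -6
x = -9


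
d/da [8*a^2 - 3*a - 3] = 16*a - 3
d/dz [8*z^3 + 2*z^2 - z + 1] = 24*z^2 + 4*z - 1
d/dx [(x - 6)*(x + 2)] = 2*x - 4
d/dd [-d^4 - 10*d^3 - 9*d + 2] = -4*d^3 - 30*d^2 - 9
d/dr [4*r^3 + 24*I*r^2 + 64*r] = 12*r^2 + 48*I*r + 64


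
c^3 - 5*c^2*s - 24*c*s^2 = c*(c - 8*s)*(c + 3*s)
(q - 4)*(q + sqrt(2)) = q^2 - 4*q + sqrt(2)*q - 4*sqrt(2)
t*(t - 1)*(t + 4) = t^3 + 3*t^2 - 4*t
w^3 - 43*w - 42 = (w - 7)*(w + 1)*(w + 6)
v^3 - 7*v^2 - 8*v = v*(v - 8)*(v + 1)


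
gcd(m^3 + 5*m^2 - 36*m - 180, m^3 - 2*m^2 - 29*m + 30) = m^2 - m - 30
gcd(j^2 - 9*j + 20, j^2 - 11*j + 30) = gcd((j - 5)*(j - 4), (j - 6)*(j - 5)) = j - 5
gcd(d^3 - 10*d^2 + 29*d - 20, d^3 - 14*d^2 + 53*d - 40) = d^2 - 6*d + 5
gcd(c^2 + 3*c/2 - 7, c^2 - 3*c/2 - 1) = c - 2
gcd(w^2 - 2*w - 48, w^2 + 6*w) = w + 6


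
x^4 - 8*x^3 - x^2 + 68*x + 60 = (x - 6)*(x - 5)*(x + 1)*(x + 2)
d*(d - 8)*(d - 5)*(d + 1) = d^4 - 12*d^3 + 27*d^2 + 40*d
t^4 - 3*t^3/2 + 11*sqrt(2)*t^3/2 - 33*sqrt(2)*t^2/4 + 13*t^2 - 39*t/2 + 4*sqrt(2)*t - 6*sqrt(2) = (t - 3/2)*(t + sqrt(2)/2)*(t + sqrt(2))*(t + 4*sqrt(2))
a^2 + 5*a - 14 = (a - 2)*(a + 7)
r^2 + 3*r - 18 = (r - 3)*(r + 6)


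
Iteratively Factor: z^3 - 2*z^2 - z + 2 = (z + 1)*(z^2 - 3*z + 2) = (z - 1)*(z + 1)*(z - 2)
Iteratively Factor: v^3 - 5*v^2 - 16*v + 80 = (v - 5)*(v^2 - 16) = (v - 5)*(v + 4)*(v - 4)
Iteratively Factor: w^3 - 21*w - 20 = (w + 4)*(w^2 - 4*w - 5) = (w - 5)*(w + 4)*(w + 1)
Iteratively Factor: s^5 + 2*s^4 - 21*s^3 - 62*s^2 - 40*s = (s + 1)*(s^4 + s^3 - 22*s^2 - 40*s) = s*(s + 1)*(s^3 + s^2 - 22*s - 40) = s*(s + 1)*(s + 4)*(s^2 - 3*s - 10) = s*(s - 5)*(s + 1)*(s + 4)*(s + 2)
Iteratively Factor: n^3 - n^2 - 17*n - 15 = (n - 5)*(n^2 + 4*n + 3) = (n - 5)*(n + 1)*(n + 3)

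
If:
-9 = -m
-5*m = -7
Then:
No Solution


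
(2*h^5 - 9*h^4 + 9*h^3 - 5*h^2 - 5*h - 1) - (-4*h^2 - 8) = 2*h^5 - 9*h^4 + 9*h^3 - h^2 - 5*h + 7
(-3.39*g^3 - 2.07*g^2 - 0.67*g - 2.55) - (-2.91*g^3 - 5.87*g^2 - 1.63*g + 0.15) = -0.48*g^3 + 3.8*g^2 + 0.96*g - 2.7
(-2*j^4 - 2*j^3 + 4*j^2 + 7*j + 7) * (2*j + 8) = -4*j^5 - 20*j^4 - 8*j^3 + 46*j^2 + 70*j + 56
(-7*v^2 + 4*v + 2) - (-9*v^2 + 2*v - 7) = 2*v^2 + 2*v + 9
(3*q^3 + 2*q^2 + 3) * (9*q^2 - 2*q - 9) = 27*q^5 + 12*q^4 - 31*q^3 + 9*q^2 - 6*q - 27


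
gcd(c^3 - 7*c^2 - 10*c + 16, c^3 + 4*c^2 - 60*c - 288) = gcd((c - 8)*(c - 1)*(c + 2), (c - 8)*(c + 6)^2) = c - 8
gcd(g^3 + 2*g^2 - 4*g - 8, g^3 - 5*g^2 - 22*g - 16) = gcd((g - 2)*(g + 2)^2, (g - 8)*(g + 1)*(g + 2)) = g + 2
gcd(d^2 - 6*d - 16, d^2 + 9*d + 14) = d + 2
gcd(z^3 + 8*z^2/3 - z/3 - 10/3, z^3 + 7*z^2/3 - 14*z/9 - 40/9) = z^2 + 11*z/3 + 10/3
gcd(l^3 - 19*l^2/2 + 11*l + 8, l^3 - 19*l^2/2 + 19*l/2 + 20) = l - 8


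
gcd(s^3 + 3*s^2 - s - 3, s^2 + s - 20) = 1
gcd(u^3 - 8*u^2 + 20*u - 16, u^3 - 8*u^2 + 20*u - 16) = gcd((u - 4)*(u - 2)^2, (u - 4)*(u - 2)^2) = u^3 - 8*u^2 + 20*u - 16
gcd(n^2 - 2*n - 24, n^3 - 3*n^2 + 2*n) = 1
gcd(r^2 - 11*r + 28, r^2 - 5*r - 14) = r - 7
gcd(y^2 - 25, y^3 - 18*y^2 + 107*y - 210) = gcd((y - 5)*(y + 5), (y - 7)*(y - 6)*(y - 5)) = y - 5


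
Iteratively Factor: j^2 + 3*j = (j)*(j + 3)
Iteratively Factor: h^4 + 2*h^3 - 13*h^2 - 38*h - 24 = (h + 2)*(h^3 - 13*h - 12) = (h - 4)*(h + 2)*(h^2 + 4*h + 3) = (h - 4)*(h + 2)*(h + 3)*(h + 1)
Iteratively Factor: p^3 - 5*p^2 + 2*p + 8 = (p + 1)*(p^2 - 6*p + 8) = (p - 4)*(p + 1)*(p - 2)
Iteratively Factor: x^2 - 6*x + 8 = (x - 2)*(x - 4)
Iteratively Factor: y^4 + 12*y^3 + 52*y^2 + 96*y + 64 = (y + 4)*(y^3 + 8*y^2 + 20*y + 16) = (y + 2)*(y + 4)*(y^2 + 6*y + 8) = (y + 2)*(y + 4)^2*(y + 2)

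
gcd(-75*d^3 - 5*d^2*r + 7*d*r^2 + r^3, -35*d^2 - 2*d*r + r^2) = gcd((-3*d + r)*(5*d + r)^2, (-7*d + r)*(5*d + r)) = 5*d + r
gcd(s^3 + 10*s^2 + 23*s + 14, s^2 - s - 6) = s + 2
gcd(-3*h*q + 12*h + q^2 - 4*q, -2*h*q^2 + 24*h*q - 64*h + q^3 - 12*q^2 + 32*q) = q - 4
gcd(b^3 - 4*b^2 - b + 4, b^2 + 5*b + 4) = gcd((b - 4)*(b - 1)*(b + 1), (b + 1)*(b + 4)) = b + 1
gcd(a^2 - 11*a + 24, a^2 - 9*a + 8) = a - 8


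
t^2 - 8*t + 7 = (t - 7)*(t - 1)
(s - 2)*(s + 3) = s^2 + s - 6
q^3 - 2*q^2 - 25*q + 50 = (q - 5)*(q - 2)*(q + 5)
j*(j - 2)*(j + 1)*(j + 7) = j^4 + 6*j^3 - 9*j^2 - 14*j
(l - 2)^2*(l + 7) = l^3 + 3*l^2 - 24*l + 28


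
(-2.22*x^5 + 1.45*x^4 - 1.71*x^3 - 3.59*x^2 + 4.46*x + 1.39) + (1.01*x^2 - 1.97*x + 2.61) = -2.22*x^5 + 1.45*x^4 - 1.71*x^3 - 2.58*x^2 + 2.49*x + 4.0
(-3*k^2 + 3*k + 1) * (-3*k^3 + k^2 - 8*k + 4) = 9*k^5 - 12*k^4 + 24*k^3 - 35*k^2 + 4*k + 4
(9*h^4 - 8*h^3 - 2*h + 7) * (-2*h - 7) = -18*h^5 - 47*h^4 + 56*h^3 + 4*h^2 - 49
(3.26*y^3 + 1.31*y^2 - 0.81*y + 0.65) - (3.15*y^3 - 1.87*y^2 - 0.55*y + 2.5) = 0.11*y^3 + 3.18*y^2 - 0.26*y - 1.85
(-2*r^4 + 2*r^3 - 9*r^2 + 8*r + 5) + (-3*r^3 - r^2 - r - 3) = -2*r^4 - r^3 - 10*r^2 + 7*r + 2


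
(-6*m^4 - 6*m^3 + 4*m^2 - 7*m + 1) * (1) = -6*m^4 - 6*m^3 + 4*m^2 - 7*m + 1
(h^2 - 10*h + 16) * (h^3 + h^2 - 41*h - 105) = h^5 - 9*h^4 - 35*h^3 + 321*h^2 + 394*h - 1680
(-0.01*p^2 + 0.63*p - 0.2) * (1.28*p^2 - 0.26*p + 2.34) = -0.0128*p^4 + 0.809*p^3 - 0.4432*p^2 + 1.5262*p - 0.468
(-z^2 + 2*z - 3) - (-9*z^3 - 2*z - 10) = 9*z^3 - z^2 + 4*z + 7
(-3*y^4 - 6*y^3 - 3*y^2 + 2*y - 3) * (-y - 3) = 3*y^5 + 15*y^4 + 21*y^3 + 7*y^2 - 3*y + 9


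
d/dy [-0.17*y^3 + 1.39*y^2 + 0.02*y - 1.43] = -0.51*y^2 + 2.78*y + 0.02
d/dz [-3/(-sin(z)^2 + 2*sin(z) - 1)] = -6*cos(z)/(sin(z) - 1)^3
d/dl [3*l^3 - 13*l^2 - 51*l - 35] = 9*l^2 - 26*l - 51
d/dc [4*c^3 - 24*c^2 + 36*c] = 12*c^2 - 48*c + 36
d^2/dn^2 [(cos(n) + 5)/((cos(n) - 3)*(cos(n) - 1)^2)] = (-2*(1 - cos(2*n))^2 - 27*cos(n) + 162*cos(2*n) - 21*cos(3*n) - 594)/(2*(cos(n) - 3)^3*(cos(n) - 1)^3)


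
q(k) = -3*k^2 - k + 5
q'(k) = -6*k - 1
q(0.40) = 4.12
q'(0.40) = -3.40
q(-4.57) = -53.08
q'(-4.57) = 26.42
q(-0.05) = 5.04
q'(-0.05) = -0.70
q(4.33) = -55.58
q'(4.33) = -26.98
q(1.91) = -7.85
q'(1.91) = -12.46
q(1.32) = -1.55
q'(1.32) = -8.92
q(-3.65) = -31.32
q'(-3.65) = 20.90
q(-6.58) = -118.31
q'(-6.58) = 38.48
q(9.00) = -247.00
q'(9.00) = -55.00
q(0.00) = 5.00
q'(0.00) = -1.00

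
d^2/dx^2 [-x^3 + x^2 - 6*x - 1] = 2 - 6*x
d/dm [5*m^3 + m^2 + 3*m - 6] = 15*m^2 + 2*m + 3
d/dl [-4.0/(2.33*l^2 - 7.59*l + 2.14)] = (18.64*l - 30.36)/(2.33*l^2 - 7.59*l + 2.14)^2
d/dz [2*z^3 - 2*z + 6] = 6*z^2 - 2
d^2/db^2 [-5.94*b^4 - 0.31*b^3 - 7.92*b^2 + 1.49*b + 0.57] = -71.28*b^2 - 1.86*b - 15.84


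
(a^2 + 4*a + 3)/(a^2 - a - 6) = (a^2 + 4*a + 3)/(a^2 - a - 6)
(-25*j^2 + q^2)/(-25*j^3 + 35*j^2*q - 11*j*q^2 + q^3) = (5*j + q)/(5*j^2 - 6*j*q + q^2)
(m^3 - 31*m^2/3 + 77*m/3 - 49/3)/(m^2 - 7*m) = m - 10/3 + 7/(3*m)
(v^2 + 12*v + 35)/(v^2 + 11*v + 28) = (v + 5)/(v + 4)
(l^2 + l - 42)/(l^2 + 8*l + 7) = (l - 6)/(l + 1)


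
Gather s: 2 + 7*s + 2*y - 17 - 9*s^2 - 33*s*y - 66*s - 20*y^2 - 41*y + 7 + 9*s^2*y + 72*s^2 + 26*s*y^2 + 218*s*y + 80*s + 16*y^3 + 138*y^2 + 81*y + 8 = s^2*(9*y + 63) + s*(26*y^2 + 185*y + 21) + 16*y^3 + 118*y^2 + 42*y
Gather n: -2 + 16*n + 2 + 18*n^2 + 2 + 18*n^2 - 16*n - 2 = 36*n^2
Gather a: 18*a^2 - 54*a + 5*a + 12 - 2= 18*a^2 - 49*a + 10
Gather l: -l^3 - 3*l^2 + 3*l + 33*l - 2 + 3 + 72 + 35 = -l^3 - 3*l^2 + 36*l + 108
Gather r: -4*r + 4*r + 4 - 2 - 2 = 0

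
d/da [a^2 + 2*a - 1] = 2*a + 2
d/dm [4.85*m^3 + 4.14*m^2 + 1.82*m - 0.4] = 14.55*m^2 + 8.28*m + 1.82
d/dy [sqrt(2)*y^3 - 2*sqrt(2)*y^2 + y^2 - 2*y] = 3*sqrt(2)*y^2 - 4*sqrt(2)*y + 2*y - 2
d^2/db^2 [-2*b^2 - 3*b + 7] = -4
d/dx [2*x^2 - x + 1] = 4*x - 1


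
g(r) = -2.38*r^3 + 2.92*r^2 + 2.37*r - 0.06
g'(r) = -7.14*r^2 + 5.84*r + 2.37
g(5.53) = -300.15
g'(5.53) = -183.68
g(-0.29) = -0.44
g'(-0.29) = 0.08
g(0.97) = 2.81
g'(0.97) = 1.32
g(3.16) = -38.51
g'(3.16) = -50.47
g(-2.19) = 33.75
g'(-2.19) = -44.66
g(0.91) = 2.72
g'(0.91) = 1.77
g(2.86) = -25.07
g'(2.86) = -39.33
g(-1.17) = 4.98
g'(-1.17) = -14.24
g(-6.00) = 604.92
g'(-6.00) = -289.71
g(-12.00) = 4504.62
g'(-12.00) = -1095.87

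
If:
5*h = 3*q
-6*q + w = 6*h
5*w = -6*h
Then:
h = 0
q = 0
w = 0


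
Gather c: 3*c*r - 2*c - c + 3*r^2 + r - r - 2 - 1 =c*(3*r - 3) + 3*r^2 - 3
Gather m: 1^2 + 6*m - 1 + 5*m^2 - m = 5*m^2 + 5*m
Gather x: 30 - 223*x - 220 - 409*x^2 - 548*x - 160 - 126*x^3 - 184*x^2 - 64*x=-126*x^3 - 593*x^2 - 835*x - 350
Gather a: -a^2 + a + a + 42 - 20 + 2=-a^2 + 2*a + 24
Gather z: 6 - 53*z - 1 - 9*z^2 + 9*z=-9*z^2 - 44*z + 5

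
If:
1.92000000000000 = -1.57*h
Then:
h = -1.22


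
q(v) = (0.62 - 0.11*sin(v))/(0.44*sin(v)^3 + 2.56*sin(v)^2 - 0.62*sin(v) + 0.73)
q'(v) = (0.62 - 0.11*sin(v))*(-1.32*sin(v)^2*cos(v) - 5.12*sin(v)*cos(v) + 0.62*cos(v))/(0.44*sin(v)^3 + 2.56*sin(v)^2 - 0.62*sin(v) + 0.73)^2 - 0.11*cos(v)/(0.44*sin(v)^3 + 2.56*sin(v)^2 - 0.62*sin(v) + 0.73) = (0.0968*sin(v)^3 - 0.5368*sin(v)^2 - 3.1744*sin(v) + 0.3041)*cos(v)/(0.1936*sin(v)^6 + 2.2528*sin(v)^5 + 6.008*sin(v)^4 - 2.532*sin(v)^3 + 4.122*sin(v)^2 - 0.9052*sin(v) + 0.5329)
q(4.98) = 0.22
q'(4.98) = 0.07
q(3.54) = 0.50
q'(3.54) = -0.75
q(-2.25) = 0.28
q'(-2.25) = -0.23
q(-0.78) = 0.31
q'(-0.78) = 0.31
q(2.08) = 0.22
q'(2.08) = 0.23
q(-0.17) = 0.70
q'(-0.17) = 0.99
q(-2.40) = 0.32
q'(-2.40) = -0.34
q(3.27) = 0.75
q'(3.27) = -0.96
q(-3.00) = 0.73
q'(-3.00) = -0.98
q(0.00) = 0.85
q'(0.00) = 0.57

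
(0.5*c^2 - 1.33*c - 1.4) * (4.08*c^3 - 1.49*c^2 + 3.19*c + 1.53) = 2.04*c^5 - 6.1714*c^4 - 2.1353*c^3 - 1.3917*c^2 - 6.5009*c - 2.142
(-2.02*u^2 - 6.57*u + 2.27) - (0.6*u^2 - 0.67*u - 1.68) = -2.62*u^2 - 5.9*u + 3.95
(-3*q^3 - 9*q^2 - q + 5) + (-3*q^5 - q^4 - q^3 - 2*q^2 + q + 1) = -3*q^5 - q^4 - 4*q^3 - 11*q^2 + 6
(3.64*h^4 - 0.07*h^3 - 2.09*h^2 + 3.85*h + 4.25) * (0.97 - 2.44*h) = -8.8816*h^5 + 3.7016*h^4 + 5.0317*h^3 - 11.4213*h^2 - 6.6355*h + 4.1225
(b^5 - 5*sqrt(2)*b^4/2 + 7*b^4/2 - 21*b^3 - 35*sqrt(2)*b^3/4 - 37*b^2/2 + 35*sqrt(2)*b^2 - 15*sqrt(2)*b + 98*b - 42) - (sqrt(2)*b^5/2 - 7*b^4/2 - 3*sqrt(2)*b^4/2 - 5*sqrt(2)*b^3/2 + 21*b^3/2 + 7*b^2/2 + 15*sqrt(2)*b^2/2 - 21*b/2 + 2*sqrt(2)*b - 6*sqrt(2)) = -sqrt(2)*b^5/2 + b^5 - sqrt(2)*b^4 + 7*b^4 - 63*b^3/2 - 25*sqrt(2)*b^3/4 - 22*b^2 + 55*sqrt(2)*b^2/2 - 17*sqrt(2)*b + 217*b/2 - 42 + 6*sqrt(2)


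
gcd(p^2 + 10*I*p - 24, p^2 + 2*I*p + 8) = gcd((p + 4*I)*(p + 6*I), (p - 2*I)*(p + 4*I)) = p + 4*I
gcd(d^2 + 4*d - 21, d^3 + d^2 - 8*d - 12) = d - 3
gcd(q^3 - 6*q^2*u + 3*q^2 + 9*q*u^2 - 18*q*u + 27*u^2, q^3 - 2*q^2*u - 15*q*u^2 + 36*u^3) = q^2 - 6*q*u + 9*u^2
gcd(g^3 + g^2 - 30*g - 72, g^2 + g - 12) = g + 4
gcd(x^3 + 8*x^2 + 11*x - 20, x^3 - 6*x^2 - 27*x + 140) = x + 5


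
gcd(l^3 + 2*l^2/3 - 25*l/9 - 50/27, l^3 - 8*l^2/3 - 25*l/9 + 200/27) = l^2 - 25/9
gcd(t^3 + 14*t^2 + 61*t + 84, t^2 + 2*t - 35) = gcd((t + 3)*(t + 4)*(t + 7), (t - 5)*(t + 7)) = t + 7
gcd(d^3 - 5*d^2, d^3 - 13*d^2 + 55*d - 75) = d - 5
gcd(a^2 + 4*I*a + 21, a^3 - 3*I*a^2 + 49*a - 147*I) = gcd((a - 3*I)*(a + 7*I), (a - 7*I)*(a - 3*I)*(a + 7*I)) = a^2 + 4*I*a + 21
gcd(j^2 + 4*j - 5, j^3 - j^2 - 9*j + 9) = j - 1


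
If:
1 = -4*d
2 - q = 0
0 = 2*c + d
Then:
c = 1/8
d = -1/4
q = 2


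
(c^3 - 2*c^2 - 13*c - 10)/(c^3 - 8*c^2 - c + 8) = (c^2 - 3*c - 10)/(c^2 - 9*c + 8)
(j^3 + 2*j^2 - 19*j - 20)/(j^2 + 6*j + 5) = j - 4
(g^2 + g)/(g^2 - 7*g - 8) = g/(g - 8)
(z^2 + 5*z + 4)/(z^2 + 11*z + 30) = (z^2 + 5*z + 4)/(z^2 + 11*z + 30)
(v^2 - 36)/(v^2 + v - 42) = (v + 6)/(v + 7)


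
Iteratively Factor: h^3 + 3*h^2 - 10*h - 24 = (h + 2)*(h^2 + h - 12) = (h + 2)*(h + 4)*(h - 3)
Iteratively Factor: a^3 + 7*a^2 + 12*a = (a + 4)*(a^2 + 3*a) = (a + 3)*(a + 4)*(a)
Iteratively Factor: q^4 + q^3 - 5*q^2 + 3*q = (q - 1)*(q^3 + 2*q^2 - 3*q) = q*(q - 1)*(q^2 + 2*q - 3) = q*(q - 1)^2*(q + 3)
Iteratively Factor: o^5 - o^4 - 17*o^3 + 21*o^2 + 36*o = (o - 3)*(o^4 + 2*o^3 - 11*o^2 - 12*o) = (o - 3)*(o + 1)*(o^3 + o^2 - 12*o) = (o - 3)*(o + 1)*(o + 4)*(o^2 - 3*o) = o*(o - 3)*(o + 1)*(o + 4)*(o - 3)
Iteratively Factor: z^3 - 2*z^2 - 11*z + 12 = (z + 3)*(z^2 - 5*z + 4) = (z - 4)*(z + 3)*(z - 1)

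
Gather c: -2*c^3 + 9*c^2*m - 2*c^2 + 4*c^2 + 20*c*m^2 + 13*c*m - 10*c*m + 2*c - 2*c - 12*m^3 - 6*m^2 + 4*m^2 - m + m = -2*c^3 + c^2*(9*m + 2) + c*(20*m^2 + 3*m) - 12*m^3 - 2*m^2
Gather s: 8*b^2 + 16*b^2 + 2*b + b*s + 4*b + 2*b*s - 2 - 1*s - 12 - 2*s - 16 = 24*b^2 + 6*b + s*(3*b - 3) - 30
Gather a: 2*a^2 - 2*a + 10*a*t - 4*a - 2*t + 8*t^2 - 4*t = 2*a^2 + a*(10*t - 6) + 8*t^2 - 6*t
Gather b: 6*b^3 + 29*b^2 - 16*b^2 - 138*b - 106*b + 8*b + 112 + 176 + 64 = 6*b^3 + 13*b^2 - 236*b + 352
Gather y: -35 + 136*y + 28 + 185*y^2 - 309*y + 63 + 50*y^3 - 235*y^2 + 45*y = 50*y^3 - 50*y^2 - 128*y + 56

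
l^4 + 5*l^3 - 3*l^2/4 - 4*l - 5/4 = (l - 1)*(l + 1/2)^2*(l + 5)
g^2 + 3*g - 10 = (g - 2)*(g + 5)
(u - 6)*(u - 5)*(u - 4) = u^3 - 15*u^2 + 74*u - 120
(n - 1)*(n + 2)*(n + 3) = n^3 + 4*n^2 + n - 6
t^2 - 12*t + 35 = (t - 7)*(t - 5)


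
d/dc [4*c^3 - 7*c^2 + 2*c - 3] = 12*c^2 - 14*c + 2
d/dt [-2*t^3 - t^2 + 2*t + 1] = -6*t^2 - 2*t + 2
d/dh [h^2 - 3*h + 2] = 2*h - 3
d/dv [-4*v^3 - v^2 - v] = -12*v^2 - 2*v - 1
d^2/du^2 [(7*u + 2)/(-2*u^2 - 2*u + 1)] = 4*(-2*(2*u + 1)^2*(7*u + 2) + 3*(7*u + 3)*(2*u^2 + 2*u - 1))/(2*u^2 + 2*u - 1)^3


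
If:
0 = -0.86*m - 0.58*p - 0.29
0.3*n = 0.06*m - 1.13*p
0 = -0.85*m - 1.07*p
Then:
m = -0.73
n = -2.32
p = 0.58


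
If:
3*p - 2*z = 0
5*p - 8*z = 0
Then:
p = 0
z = 0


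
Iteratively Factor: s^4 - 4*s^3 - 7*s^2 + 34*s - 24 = (s + 3)*(s^3 - 7*s^2 + 14*s - 8) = (s - 2)*(s + 3)*(s^2 - 5*s + 4) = (s - 2)*(s - 1)*(s + 3)*(s - 4)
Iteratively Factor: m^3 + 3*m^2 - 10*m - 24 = (m + 2)*(m^2 + m - 12) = (m + 2)*(m + 4)*(m - 3)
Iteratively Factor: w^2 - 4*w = (w - 4)*(w)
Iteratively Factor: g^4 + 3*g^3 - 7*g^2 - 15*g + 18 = (g - 2)*(g^3 + 5*g^2 + 3*g - 9) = (g - 2)*(g + 3)*(g^2 + 2*g - 3) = (g - 2)*(g + 3)^2*(g - 1)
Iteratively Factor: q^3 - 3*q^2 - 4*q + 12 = (q - 2)*(q^2 - q - 6) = (q - 2)*(q + 2)*(q - 3)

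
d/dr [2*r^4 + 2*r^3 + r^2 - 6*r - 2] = 8*r^3 + 6*r^2 + 2*r - 6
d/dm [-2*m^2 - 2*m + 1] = -4*m - 2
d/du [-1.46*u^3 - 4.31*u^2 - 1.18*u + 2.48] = -4.38*u^2 - 8.62*u - 1.18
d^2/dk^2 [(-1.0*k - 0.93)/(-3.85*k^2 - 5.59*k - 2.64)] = ((1.0*k + 0.93)*(7.7*k + 5.59)*(15.4*k + 11.18) - (23.1*k + 18.341)*(3.85*k^2 + 5.59*k + 2.64))/(3.85*k^2 + 5.59*k + 2.64)^3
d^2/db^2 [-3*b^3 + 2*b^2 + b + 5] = 4 - 18*b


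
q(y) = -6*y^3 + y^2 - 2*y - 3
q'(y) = -18*y^2 + 2*y - 2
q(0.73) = -6.26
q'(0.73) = -10.13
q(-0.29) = -2.19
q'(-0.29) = -4.09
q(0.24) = -3.51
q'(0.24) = -2.56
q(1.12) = -12.42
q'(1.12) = -22.34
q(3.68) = -295.83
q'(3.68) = -238.40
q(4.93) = -707.49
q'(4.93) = -429.63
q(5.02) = -746.88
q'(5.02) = -445.57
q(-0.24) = -2.38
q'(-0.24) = -3.52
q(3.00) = -162.00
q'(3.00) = -158.00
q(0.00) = -3.00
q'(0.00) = -2.00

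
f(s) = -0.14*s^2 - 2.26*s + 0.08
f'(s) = -0.28*s - 2.26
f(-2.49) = 4.84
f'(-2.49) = -1.56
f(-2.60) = 5.01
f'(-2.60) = -1.53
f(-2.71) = 5.18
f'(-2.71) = -1.50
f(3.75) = -10.36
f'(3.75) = -3.31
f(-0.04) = 0.17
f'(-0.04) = -2.25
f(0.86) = -1.97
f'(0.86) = -2.50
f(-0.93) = 2.06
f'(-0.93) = -2.00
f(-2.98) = 5.57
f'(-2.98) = -1.43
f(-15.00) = 2.48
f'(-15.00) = 1.94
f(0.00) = 0.08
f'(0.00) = -2.26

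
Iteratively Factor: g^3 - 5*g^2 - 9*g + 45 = (g + 3)*(g^2 - 8*g + 15) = (g - 5)*(g + 3)*(g - 3)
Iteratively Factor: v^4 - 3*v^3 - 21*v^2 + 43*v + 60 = (v + 1)*(v^3 - 4*v^2 - 17*v + 60) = (v + 1)*(v + 4)*(v^2 - 8*v + 15) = (v - 5)*(v + 1)*(v + 4)*(v - 3)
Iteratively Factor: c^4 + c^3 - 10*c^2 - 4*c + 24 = (c - 2)*(c^3 + 3*c^2 - 4*c - 12) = (c - 2)^2*(c^2 + 5*c + 6) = (c - 2)^2*(c + 3)*(c + 2)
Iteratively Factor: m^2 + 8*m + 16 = (m + 4)*(m + 4)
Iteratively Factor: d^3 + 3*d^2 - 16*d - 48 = (d + 4)*(d^2 - d - 12) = (d + 3)*(d + 4)*(d - 4)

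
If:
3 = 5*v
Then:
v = 3/5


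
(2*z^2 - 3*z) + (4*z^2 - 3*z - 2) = 6*z^2 - 6*z - 2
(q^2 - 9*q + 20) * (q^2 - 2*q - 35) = q^4 - 11*q^3 + 3*q^2 + 275*q - 700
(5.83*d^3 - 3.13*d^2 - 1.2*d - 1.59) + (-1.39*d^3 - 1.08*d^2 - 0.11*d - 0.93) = 4.44*d^3 - 4.21*d^2 - 1.31*d - 2.52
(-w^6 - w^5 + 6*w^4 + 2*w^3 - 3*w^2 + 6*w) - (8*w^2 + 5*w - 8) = -w^6 - w^5 + 6*w^4 + 2*w^3 - 11*w^2 + w + 8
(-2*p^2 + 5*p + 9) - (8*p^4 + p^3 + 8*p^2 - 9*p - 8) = -8*p^4 - p^3 - 10*p^2 + 14*p + 17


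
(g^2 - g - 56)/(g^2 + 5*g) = (g^2 - g - 56)/(g*(g + 5))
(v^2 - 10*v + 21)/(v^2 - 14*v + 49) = (v - 3)/(v - 7)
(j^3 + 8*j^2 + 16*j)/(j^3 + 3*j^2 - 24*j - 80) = j/(j - 5)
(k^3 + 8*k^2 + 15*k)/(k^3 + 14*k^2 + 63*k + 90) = k/(k + 6)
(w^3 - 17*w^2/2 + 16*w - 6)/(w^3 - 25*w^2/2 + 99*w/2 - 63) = (2*w^2 - 5*w + 2)/(2*w^2 - 13*w + 21)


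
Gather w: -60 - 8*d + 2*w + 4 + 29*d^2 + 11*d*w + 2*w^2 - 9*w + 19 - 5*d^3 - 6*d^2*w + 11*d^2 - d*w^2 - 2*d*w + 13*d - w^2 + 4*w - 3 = -5*d^3 + 40*d^2 + 5*d + w^2*(1 - d) + w*(-6*d^2 + 9*d - 3) - 40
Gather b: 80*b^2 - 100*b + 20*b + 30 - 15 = 80*b^2 - 80*b + 15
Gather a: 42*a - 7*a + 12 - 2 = 35*a + 10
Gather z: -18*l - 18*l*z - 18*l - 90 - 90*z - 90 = -36*l + z*(-18*l - 90) - 180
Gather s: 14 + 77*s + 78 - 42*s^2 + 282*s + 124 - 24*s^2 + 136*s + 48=-66*s^2 + 495*s + 264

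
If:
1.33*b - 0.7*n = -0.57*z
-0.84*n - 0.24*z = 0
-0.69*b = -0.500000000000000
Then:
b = 0.72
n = 0.36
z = -1.25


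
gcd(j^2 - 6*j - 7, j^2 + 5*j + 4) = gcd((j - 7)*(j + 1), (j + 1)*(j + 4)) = j + 1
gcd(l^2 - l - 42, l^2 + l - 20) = 1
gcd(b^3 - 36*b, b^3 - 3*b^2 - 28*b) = b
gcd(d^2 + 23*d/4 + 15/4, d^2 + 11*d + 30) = d + 5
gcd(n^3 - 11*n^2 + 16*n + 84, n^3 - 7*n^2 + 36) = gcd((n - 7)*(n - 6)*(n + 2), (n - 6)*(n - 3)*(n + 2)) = n^2 - 4*n - 12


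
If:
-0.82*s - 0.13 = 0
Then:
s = -0.16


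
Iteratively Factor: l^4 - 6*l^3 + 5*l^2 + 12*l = (l - 4)*(l^3 - 2*l^2 - 3*l) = l*(l - 4)*(l^2 - 2*l - 3) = l*(l - 4)*(l + 1)*(l - 3)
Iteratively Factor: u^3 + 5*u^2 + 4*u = (u)*(u^2 + 5*u + 4) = u*(u + 1)*(u + 4)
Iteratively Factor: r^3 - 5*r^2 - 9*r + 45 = (r - 3)*(r^2 - 2*r - 15) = (r - 5)*(r - 3)*(r + 3)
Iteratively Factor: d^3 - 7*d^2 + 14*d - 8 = (d - 2)*(d^2 - 5*d + 4) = (d - 2)*(d - 1)*(d - 4)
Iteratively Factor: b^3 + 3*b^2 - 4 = (b - 1)*(b^2 + 4*b + 4) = (b - 1)*(b + 2)*(b + 2)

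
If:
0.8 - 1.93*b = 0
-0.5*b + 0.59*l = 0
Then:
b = 0.41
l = 0.35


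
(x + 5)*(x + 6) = x^2 + 11*x + 30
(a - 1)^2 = a^2 - 2*a + 1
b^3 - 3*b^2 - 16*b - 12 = (b - 6)*(b + 1)*(b + 2)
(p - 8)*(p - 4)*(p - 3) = p^3 - 15*p^2 + 68*p - 96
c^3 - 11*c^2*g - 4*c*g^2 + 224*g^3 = (c - 8*g)*(c - 7*g)*(c + 4*g)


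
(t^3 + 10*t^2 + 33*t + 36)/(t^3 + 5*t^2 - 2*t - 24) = (t + 3)/(t - 2)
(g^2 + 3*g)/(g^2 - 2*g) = (g + 3)/(g - 2)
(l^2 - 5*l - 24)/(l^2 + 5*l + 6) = (l - 8)/(l + 2)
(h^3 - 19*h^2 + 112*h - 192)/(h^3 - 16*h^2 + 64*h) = (h - 3)/h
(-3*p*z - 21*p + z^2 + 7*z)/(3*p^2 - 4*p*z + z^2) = (z + 7)/(-p + z)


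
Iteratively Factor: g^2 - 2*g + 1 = (g - 1)*(g - 1)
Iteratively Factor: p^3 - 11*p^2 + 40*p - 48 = (p - 3)*(p^2 - 8*p + 16) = (p - 4)*(p - 3)*(p - 4)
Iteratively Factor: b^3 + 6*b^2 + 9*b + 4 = (b + 1)*(b^2 + 5*b + 4) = (b + 1)*(b + 4)*(b + 1)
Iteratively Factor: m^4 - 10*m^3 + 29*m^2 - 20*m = (m)*(m^3 - 10*m^2 + 29*m - 20) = m*(m - 1)*(m^2 - 9*m + 20) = m*(m - 4)*(m - 1)*(m - 5)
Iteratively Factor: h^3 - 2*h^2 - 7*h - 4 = (h - 4)*(h^2 + 2*h + 1) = (h - 4)*(h + 1)*(h + 1)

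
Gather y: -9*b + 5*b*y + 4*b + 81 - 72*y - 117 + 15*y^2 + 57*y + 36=-5*b + 15*y^2 + y*(5*b - 15)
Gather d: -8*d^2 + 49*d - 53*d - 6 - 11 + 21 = -8*d^2 - 4*d + 4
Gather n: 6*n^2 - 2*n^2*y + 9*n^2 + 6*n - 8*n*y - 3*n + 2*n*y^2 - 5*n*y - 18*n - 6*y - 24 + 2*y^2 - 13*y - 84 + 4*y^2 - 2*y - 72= n^2*(15 - 2*y) + n*(2*y^2 - 13*y - 15) + 6*y^2 - 21*y - 180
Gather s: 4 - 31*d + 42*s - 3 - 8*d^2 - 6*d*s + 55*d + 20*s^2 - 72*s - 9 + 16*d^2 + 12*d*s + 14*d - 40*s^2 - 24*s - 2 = 8*d^2 + 38*d - 20*s^2 + s*(6*d - 54) - 10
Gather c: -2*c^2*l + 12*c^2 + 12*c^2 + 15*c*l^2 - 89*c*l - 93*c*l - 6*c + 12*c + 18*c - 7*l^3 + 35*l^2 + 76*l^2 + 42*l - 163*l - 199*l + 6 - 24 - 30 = c^2*(24 - 2*l) + c*(15*l^2 - 182*l + 24) - 7*l^3 + 111*l^2 - 320*l - 48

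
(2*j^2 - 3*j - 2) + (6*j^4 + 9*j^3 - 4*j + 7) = 6*j^4 + 9*j^3 + 2*j^2 - 7*j + 5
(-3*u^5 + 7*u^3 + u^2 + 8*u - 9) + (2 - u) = -3*u^5 + 7*u^3 + u^2 + 7*u - 7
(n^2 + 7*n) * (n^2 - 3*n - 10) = n^4 + 4*n^3 - 31*n^2 - 70*n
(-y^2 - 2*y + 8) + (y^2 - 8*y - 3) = 5 - 10*y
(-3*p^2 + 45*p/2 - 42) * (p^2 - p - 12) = -3*p^4 + 51*p^3/2 - 57*p^2/2 - 228*p + 504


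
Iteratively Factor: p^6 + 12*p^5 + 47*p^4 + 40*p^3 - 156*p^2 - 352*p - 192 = (p + 3)*(p^5 + 9*p^4 + 20*p^3 - 20*p^2 - 96*p - 64) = (p + 1)*(p + 3)*(p^4 + 8*p^3 + 12*p^2 - 32*p - 64) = (p + 1)*(p + 3)*(p + 4)*(p^3 + 4*p^2 - 4*p - 16) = (p + 1)*(p + 3)*(p + 4)^2*(p^2 - 4) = (p - 2)*(p + 1)*(p + 3)*(p + 4)^2*(p + 2)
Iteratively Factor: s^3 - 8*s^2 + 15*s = (s - 3)*(s^2 - 5*s) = (s - 5)*(s - 3)*(s)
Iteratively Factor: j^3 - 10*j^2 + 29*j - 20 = (j - 1)*(j^2 - 9*j + 20) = (j - 5)*(j - 1)*(j - 4)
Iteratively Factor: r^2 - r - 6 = (r + 2)*(r - 3)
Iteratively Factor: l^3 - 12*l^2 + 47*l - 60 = (l - 4)*(l^2 - 8*l + 15) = (l - 5)*(l - 4)*(l - 3)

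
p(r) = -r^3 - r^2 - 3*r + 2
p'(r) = -3*r^2 - 2*r - 3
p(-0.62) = 3.71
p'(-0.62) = -2.91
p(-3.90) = 57.81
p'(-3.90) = -40.83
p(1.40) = -6.90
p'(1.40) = -11.68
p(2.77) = -35.24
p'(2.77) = -31.56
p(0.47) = 0.27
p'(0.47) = -4.60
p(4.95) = -158.64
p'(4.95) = -86.41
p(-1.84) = 10.36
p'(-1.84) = -9.48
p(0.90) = -2.24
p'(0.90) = -7.23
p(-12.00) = 1622.00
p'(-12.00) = -411.00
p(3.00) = -43.00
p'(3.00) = -36.00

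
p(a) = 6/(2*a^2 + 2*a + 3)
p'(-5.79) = 0.04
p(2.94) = 0.23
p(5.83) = 0.07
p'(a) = 6*(-4*a - 2)/(2*a^2 + 2*a + 3)^2 = 12*(-2*a - 1)/(2*a^2 + 2*a + 3)^2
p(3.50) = 0.17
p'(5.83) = -0.02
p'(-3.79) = 0.14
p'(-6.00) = 0.03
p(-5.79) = 0.10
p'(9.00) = -0.00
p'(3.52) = -0.08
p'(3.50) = -0.08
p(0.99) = 0.86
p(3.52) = 0.17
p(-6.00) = 0.10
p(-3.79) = 0.25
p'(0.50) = -1.19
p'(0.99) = -0.74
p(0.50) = 1.33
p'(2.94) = -0.12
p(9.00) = 0.03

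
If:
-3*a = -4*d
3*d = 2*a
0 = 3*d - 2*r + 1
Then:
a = 0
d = 0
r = 1/2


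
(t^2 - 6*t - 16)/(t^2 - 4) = (t - 8)/(t - 2)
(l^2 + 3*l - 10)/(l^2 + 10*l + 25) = (l - 2)/(l + 5)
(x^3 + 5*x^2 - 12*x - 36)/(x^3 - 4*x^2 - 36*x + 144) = (x^2 - x - 6)/(x^2 - 10*x + 24)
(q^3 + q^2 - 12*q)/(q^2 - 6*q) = (q^2 + q - 12)/(q - 6)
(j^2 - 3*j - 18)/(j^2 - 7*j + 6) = (j + 3)/(j - 1)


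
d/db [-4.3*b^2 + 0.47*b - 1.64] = 0.47 - 8.6*b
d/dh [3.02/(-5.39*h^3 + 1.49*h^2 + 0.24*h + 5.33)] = (48.8334*h^2 - 8.9996*h - 0.7248)/(-5.39*h^3 + 1.49*h^2 + 0.24*h + 5.33)^2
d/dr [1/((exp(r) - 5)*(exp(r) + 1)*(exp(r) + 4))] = 3*(7 - exp(2*r))*exp(r)/(exp(6*r) - 42*exp(4*r) - 40*exp(3*r) + 441*exp(2*r) + 840*exp(r) + 400)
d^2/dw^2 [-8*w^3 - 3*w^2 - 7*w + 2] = -48*w - 6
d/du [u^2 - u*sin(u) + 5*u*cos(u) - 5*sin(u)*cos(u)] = -5*u*sin(u) - u*cos(u) + 2*u - sin(u) + 5*cos(u) - 5*cos(2*u)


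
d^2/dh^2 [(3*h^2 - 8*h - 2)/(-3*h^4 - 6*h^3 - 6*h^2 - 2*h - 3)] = 2*(-81*h^8 + 270*h^7 + 1278*h^6 + 1944*h^5 + 1908*h^4 + 486*h^3 - 522*h^2 - 468*h - 103)/(27*h^12 + 162*h^11 + 486*h^10 + 918*h^9 + 1269*h^8 + 1404*h^7 + 1332*h^6 + 1044*h^5 + 693*h^4 + 386*h^3 + 198*h^2 + 54*h + 27)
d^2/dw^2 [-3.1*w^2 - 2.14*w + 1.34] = -6.20000000000000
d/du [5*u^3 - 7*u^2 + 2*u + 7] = 15*u^2 - 14*u + 2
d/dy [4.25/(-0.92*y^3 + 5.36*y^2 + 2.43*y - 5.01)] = (11.73*y^2 - 45.56*y - 10.3275)/(0.92*y^3 - 5.36*y^2 - 2.43*y + 5.01)^2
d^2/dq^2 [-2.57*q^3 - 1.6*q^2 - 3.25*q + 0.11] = -15.42*q - 3.2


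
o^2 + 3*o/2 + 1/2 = (o + 1/2)*(o + 1)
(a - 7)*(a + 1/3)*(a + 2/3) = a^3 - 6*a^2 - 61*a/9 - 14/9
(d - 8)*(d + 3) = d^2 - 5*d - 24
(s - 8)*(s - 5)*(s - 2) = s^3 - 15*s^2 + 66*s - 80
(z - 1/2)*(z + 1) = z^2 + z/2 - 1/2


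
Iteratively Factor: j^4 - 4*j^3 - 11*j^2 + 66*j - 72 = (j - 3)*(j^3 - j^2 - 14*j + 24) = (j - 3)*(j - 2)*(j^2 + j - 12) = (j - 3)*(j - 2)*(j + 4)*(j - 3)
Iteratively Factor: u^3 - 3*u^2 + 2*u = (u - 1)*(u^2 - 2*u) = (u - 2)*(u - 1)*(u)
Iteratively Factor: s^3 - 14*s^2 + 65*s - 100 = (s - 4)*(s^2 - 10*s + 25) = (s - 5)*(s - 4)*(s - 5)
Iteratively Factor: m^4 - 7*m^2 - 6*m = (m + 2)*(m^3 - 2*m^2 - 3*m) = (m + 1)*(m + 2)*(m^2 - 3*m) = (m - 3)*(m + 1)*(m + 2)*(m)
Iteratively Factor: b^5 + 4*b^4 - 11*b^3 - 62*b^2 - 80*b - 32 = (b + 1)*(b^4 + 3*b^3 - 14*b^2 - 48*b - 32) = (b + 1)*(b + 2)*(b^3 + b^2 - 16*b - 16) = (b - 4)*(b + 1)*(b + 2)*(b^2 + 5*b + 4) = (b - 4)*(b + 1)^2*(b + 2)*(b + 4)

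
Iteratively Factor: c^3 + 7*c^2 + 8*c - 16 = (c + 4)*(c^2 + 3*c - 4) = (c - 1)*(c + 4)*(c + 4)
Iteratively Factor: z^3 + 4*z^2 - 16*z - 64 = (z + 4)*(z^2 - 16) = (z - 4)*(z + 4)*(z + 4)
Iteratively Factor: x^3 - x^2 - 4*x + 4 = (x + 2)*(x^2 - 3*x + 2) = (x - 2)*(x + 2)*(x - 1)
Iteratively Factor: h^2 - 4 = (h + 2)*(h - 2)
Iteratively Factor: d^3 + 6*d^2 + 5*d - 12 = (d + 4)*(d^2 + 2*d - 3) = (d - 1)*(d + 4)*(d + 3)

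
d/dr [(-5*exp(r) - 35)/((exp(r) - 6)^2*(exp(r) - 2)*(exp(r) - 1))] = (15*exp(3*r) + 80*exp(2*r) - 725*exp(r) + 830)*exp(r)/(exp(7*r) - 24*exp(6*r) + 229*exp(5*r) - 1110*exp(4*r) + 2920*exp(3*r) - 4176*exp(2*r) + 3024*exp(r) - 864)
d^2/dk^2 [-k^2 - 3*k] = -2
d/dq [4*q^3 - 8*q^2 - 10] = 4*q*(3*q - 4)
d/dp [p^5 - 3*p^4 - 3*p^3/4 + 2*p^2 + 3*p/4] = 5*p^4 - 12*p^3 - 9*p^2/4 + 4*p + 3/4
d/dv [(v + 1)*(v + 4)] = 2*v + 5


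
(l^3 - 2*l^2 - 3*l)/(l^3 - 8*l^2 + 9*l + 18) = l/(l - 6)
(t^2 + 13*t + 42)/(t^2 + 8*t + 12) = (t + 7)/(t + 2)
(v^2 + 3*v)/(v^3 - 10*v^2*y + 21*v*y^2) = (v + 3)/(v^2 - 10*v*y + 21*y^2)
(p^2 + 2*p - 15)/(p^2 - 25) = (p - 3)/(p - 5)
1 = 1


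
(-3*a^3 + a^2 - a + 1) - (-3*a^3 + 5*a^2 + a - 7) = -4*a^2 - 2*a + 8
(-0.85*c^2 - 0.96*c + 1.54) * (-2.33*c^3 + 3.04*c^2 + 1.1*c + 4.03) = 1.9805*c^5 - 0.3472*c^4 - 7.4416*c^3 + 0.2001*c^2 - 2.1748*c + 6.2062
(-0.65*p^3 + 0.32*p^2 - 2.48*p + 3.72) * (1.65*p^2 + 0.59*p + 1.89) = -1.0725*p^5 + 0.1445*p^4 - 5.1317*p^3 + 5.2796*p^2 - 2.4924*p + 7.0308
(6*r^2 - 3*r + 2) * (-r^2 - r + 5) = -6*r^4 - 3*r^3 + 31*r^2 - 17*r + 10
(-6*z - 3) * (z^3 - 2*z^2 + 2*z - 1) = -6*z^4 + 9*z^3 - 6*z^2 + 3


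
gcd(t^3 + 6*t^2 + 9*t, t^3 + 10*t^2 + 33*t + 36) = t^2 + 6*t + 9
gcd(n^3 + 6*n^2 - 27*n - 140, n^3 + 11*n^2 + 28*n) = n^2 + 11*n + 28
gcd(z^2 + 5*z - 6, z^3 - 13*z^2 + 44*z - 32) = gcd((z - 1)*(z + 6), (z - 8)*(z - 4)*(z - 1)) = z - 1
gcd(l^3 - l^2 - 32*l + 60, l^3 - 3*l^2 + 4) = l - 2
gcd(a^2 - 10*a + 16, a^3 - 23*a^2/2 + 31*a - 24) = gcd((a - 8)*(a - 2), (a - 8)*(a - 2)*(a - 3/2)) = a^2 - 10*a + 16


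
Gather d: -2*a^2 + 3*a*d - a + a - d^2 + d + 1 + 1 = -2*a^2 - d^2 + d*(3*a + 1) + 2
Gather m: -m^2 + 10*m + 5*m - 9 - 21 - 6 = -m^2 + 15*m - 36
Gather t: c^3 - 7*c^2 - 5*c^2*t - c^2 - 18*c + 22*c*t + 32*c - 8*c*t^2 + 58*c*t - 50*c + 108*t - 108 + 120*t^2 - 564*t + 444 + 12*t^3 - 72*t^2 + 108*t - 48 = c^3 - 8*c^2 - 36*c + 12*t^3 + t^2*(48 - 8*c) + t*(-5*c^2 + 80*c - 348) + 288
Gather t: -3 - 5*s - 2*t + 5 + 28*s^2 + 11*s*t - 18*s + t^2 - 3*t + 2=28*s^2 - 23*s + t^2 + t*(11*s - 5) + 4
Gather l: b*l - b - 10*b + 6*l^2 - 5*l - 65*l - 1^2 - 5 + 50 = -11*b + 6*l^2 + l*(b - 70) + 44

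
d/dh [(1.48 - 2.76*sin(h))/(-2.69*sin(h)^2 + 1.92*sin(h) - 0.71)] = (-7.4244*sin(h)^2 + 7.9624*sin(h) - 0.882)*cos(h)/(7.2361*sin(h)^4 - 10.3296*sin(h)^3 + 7.5062*sin(h)^2 - 2.7264*sin(h) + 0.5041)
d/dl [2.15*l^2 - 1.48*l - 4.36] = 4.3*l - 1.48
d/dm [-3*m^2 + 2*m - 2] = 2 - 6*m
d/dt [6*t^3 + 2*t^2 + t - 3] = 18*t^2 + 4*t + 1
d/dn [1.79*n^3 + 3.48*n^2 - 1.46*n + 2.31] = 5.37*n^2 + 6.96*n - 1.46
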